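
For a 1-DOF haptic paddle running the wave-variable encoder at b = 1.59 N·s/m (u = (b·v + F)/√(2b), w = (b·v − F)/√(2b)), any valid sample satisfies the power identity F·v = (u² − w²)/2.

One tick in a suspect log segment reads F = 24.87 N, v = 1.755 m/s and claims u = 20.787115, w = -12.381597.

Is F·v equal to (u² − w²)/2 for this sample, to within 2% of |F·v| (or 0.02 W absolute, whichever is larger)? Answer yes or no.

F·v = 24.87×1.755 = 43.646850 W.
(u² − w²)/2 = (432.104150 − 153.303944)/2 = 139.400103 W.
|Δ| = 95.753253;  2% of max(1, |F·v|) = 0.872937.

no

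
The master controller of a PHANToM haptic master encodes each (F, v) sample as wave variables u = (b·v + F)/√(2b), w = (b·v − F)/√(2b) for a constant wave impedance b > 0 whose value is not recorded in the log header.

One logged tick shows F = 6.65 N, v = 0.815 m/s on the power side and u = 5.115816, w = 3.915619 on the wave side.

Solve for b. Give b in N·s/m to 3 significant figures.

u + w = 9.031435;  u + w = √(2b)·v, so √(2b) = 9.031435/0.815 = 11.081515.
b = (√(2b))²/2 = 122.799982/2 = 61.399991.
(Check via u − w = 2F/√(2b): u − w = 1.200197, 2F/√(2b) = 1.200197.)

b = 61.4 N·s/m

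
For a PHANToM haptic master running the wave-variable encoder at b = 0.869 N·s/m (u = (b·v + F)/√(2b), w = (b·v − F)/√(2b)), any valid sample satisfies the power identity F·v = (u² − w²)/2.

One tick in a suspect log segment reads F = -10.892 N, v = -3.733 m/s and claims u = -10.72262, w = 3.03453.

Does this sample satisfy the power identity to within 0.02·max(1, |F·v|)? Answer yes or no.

no

F·v = (-10.892)×(-3.733) = 40.65984 W.
(u² − w²)/2 = (114.97458 − 9.20837)/2 = 52.88310 W.
|Δ| = 12.22327;  2% of max(1, |F·v|) = 0.81320.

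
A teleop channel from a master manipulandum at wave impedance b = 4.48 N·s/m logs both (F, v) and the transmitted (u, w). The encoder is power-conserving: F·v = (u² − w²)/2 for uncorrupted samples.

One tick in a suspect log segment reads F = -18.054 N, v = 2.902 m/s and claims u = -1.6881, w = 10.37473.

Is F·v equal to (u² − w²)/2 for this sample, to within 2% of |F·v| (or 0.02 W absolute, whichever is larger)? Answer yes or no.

yes

F·v = (-18.054)×2.902 = -52.3927 W.
(u² − w²)/2 = (2.8497 − 107.6350)/2 = -52.3927 W.
|Δ| = 0.0000;  2% of max(1, |F·v|) = 1.0479.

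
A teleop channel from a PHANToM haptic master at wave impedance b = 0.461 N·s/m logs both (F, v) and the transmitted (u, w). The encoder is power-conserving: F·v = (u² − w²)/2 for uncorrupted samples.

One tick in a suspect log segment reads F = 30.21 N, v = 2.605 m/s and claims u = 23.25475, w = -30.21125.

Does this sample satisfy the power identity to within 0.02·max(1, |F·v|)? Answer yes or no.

no

F·v = 30.21×2.605 = 78.69705 W.
(u² − w²)/2 = (540.78340 − 912.71963)/2 = -185.96811 W.
|Δ| = 264.66516;  2% of max(1, |F·v|) = 1.57394.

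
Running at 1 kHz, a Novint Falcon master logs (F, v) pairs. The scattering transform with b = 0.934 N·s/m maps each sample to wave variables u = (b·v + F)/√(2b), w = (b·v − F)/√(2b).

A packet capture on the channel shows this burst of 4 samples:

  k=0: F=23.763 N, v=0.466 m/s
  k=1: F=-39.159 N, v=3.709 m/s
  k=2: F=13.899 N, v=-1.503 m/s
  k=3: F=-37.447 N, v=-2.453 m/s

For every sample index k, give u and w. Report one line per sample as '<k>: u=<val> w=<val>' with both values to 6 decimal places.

0: u=17.704979 w=-17.068074
1: u=-26.116588 w=31.185857
2: u=9.142284 w=-11.196506
3: u=-29.074930 w=25.722298

k=0: b·v=0.934×0.466=0.435244; √(2b)=1.366748; u=(0.435244+23.763)/1.366748=17.704979, w=(0.435244−23.763)/1.366748=-17.068074
k=1: b·v=0.934×3.709=3.464206; √(2b)=1.366748; u=(3.464206+(-39.159))/1.366748=-26.116588, w=(3.464206−(-39.159))/1.366748=31.185857
k=2: b·v=0.934×(-1.503)=-1.403802; √(2b)=1.366748; u=(-1.403802+13.899)/1.366748=9.142284, w=(-1.403802−13.899)/1.366748=-11.196506
k=3: b·v=0.934×(-2.453)=-2.291102; √(2b)=1.366748; u=(-2.291102+(-37.447))/1.366748=-29.074930, w=(-2.291102−(-37.447))/1.366748=25.722298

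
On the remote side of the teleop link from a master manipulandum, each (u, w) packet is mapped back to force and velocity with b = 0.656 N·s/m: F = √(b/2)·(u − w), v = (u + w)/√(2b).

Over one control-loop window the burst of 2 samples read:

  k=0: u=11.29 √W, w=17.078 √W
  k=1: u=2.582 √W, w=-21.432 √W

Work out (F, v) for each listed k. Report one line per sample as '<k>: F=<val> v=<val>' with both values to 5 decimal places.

0: F=-3.31486 v=24.76634
1: F=13.75313 v=-16.45676

k=0: u−w=-5.78800, u+w=28.36800; √(b/2)=0.57271, √(2b)=1.14543; F=0.57271×(-5.788)=-3.31486, v=28.36800/1.14543=24.76634
k=1: u−w=24.01400, u+w=-18.85000; √(b/2)=0.57271, √(2b)=1.14543; F=0.57271×24.014=13.75313, v=-18.85000/1.14543=-16.45676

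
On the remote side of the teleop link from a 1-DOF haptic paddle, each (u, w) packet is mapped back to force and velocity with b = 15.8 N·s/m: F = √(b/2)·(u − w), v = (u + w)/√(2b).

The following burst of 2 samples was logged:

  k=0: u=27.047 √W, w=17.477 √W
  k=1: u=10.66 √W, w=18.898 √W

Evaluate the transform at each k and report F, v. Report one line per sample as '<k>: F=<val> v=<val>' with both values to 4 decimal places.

0: F=26.8983 v=7.9205
1: F=-23.1545 v=5.2581

k=0: u−w=9.5700, u+w=44.5240; √(b/2)=2.8107, √(2b)=5.6214; F=2.8107×9.57=26.8983, v=44.5240/5.6214=7.9205
k=1: u−w=-8.2380, u+w=29.5580; √(b/2)=2.8107, √(2b)=5.6214; F=2.8107×(-8.238)=-23.1545, v=29.5580/5.6214=5.2581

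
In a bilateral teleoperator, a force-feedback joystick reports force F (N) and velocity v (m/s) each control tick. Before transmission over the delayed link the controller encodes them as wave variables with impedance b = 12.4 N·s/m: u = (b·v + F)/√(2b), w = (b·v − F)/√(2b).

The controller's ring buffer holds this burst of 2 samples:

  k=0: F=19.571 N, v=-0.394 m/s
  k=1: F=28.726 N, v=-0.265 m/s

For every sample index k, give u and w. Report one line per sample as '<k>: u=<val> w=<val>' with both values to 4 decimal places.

k=0: b·v=12.4×(-0.394)=-4.8856; √(2b)=4.9800; u=(-4.8856+19.571)/4.9800=2.9489, w=(-4.8856−19.571)/4.9800=-4.9110
k=1: b·v=12.4×(-0.265)=-3.2860; √(2b)=4.9800; u=(-3.2860+28.726)/4.9800=5.1085, w=(-3.2860−28.726)/4.9800=-6.4282

0: u=2.9489 w=-4.9110
1: u=5.1085 w=-6.4282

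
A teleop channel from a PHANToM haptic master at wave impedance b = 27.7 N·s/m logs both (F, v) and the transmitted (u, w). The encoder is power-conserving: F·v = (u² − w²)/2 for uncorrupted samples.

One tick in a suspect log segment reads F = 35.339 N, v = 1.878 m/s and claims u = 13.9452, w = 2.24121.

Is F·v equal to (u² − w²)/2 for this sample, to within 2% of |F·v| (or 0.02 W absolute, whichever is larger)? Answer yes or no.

no

F·v = 35.339×1.878 = 66.3666 W.
(u² − w²)/2 = (194.4686 − 5.0230)/2 = 94.7228 W.
|Δ| = 28.3561;  2% of max(1, |F·v|) = 1.3273.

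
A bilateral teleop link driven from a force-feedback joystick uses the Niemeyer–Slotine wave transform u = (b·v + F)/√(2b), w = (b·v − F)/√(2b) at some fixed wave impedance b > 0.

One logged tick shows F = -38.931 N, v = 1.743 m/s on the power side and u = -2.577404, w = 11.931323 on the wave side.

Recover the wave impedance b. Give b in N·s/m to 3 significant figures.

u + w = 9.353919;  u + w = √(2b)·v, so √(2b) = 9.353919/1.743 = 5.366563.
b = (√(2b))²/2 = 28.799997/2 = 14.399998.
(Check via u − w = 2F/√(2b): u − w = -14.508727, 2F/√(2b) = -14.508728.)

b = 14.4 N·s/m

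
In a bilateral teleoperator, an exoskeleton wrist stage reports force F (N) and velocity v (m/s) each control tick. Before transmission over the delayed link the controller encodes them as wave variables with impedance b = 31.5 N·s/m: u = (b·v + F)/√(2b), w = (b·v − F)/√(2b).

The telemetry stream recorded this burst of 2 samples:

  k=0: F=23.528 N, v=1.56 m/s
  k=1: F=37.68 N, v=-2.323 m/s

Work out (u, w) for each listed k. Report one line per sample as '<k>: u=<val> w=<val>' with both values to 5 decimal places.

k=0: b·v=31.5×1.56=49.14000; √(2b)=7.93725; u=(49.14000+23.528)/7.93725=9.15531, w=(49.14000−23.528)/7.93725=3.22681
k=1: b·v=31.5×(-2.323)=-73.17450; √(2b)=7.93725; u=(-73.17450+37.68)/7.93725=-4.47189, w=(-73.17450−37.68)/7.93725=-13.96635

0: u=9.15531 w=3.22681
1: u=-4.47189 w=-13.96635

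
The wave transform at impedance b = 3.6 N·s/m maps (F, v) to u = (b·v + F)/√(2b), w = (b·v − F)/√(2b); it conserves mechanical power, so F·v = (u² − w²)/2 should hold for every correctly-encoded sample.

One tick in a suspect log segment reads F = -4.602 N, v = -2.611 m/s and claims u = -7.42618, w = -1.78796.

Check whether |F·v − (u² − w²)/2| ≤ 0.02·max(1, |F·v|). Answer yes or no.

F·v = (-4.602)×(-2.611) = 12.01582 W.
(u² − w²)/2 = (55.14815 − 3.19680)/2 = 25.97567 W.
|Δ| = 13.95985;  2% of max(1, |F·v|) = 0.24032.

no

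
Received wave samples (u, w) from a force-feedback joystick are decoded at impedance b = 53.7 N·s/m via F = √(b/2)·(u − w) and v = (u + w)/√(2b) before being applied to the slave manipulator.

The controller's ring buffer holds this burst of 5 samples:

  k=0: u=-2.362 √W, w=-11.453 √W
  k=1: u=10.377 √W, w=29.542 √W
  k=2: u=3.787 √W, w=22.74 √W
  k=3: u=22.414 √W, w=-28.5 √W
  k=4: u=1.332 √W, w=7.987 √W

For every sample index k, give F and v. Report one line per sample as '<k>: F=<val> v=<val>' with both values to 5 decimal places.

0: F=47.10682 v=-1.33306
1: F=-99.30725 v=3.85192
2: F=-98.20873 v=2.55968
3: F=263.82100 v=-0.58726
4: F=-34.48420 v=0.89922

k=0: u−w=9.09100, u+w=-13.81500; √(b/2)=5.18170, √(2b)=10.36340; F=5.18170×9.091=47.10682, v=-13.81500/10.36340=-1.33306
k=1: u−w=-19.16500, u+w=39.91900; √(b/2)=5.18170, √(2b)=10.36340; F=5.18170×(-19.165)=-99.30725, v=39.91900/10.36340=3.85192
k=2: u−w=-18.95300, u+w=26.52700; √(b/2)=5.18170, √(2b)=10.36340; F=5.18170×(-18.953)=-98.20873, v=26.52700/10.36340=2.55968
k=3: u−w=50.91400, u+w=-6.08600; √(b/2)=5.18170, √(2b)=10.36340; F=5.18170×50.914=263.82100, v=-6.08600/10.36340=-0.58726
k=4: u−w=-6.65500, u+w=9.31900; √(b/2)=5.18170, √(2b)=10.36340; F=5.18170×(-6.655)=-34.48420, v=9.31900/10.36340=0.89922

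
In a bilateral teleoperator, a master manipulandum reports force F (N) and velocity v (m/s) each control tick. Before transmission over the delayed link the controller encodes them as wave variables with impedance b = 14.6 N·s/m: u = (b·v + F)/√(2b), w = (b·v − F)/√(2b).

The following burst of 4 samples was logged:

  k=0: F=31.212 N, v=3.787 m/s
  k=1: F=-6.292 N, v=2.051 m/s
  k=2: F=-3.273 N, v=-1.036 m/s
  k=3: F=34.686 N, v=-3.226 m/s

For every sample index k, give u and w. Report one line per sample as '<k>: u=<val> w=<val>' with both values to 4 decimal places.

0: u=16.0080 w=4.4559
1: u=4.3771 w=6.7059
2: u=-3.4048 w=-2.1934
3: u=-2.2972 w=-15.1351

k=0: b·v=14.6×3.787=55.2902; √(2b)=5.4037; u=(55.2902+31.212)/5.4037=16.0080, w=(55.2902−31.212)/5.4037=4.4559
k=1: b·v=14.6×2.051=29.9446; √(2b)=5.4037; u=(29.9446+(-6.292))/5.4037=4.3771, w=(29.9446−(-6.292))/5.4037=6.7059
k=2: b·v=14.6×(-1.036)=-15.1256; √(2b)=5.4037; u=(-15.1256+(-3.273))/5.4037=-3.4048, w=(-15.1256−(-3.273))/5.4037=-2.1934
k=3: b·v=14.6×(-3.226)=-47.0996; √(2b)=5.4037; u=(-47.0996+34.686)/5.4037=-2.2972, w=(-47.0996−34.686)/5.4037=-15.1351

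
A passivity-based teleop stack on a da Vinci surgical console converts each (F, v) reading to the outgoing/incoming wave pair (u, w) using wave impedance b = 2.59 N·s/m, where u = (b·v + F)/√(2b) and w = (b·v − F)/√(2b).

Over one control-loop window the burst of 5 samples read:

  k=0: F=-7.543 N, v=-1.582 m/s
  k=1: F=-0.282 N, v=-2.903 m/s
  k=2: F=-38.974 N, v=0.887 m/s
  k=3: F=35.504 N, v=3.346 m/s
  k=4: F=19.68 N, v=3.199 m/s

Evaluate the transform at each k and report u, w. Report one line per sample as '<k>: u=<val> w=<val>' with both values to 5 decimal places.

0: u=-5.11449 w=1.51392
1: u=-3.42746 w=-3.17965
2: u=-16.11480 w=18.13358
3: u=19.40725 w=-11.79188
4: u=12.28730 w=-5.00650

k=0: b·v=2.59×(-1.582)=-4.09738; √(2b)=2.27596; u=(-4.09738+(-7.543))/2.27596=-5.11449, w=(-4.09738−(-7.543))/2.27596=1.51392
k=1: b·v=2.59×(-2.903)=-7.51877; √(2b)=2.27596; u=(-7.51877+(-0.282))/2.27596=-3.42746, w=(-7.51877−(-0.282))/2.27596=-3.17965
k=2: b·v=2.59×0.887=2.29733; √(2b)=2.27596; u=(2.29733+(-38.974))/2.27596=-16.11480, w=(2.29733−(-38.974))/2.27596=18.13358
k=3: b·v=2.59×3.346=8.66614; √(2b)=2.27596; u=(8.66614+35.504)/2.27596=19.40725, w=(8.66614−35.504)/2.27596=-11.79188
k=4: b·v=2.59×3.199=8.28541; √(2b)=2.27596; u=(8.28541+19.68)/2.27596=12.28730, w=(8.28541−19.68)/2.27596=-5.00650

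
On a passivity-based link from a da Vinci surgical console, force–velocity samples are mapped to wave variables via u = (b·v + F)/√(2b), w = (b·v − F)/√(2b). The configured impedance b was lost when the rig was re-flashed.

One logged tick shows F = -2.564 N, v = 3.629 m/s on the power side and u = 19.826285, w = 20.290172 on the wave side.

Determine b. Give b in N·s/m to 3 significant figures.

u + w = 40.116457;  u + w = √(2b)·v, so √(2b) = 40.116457/3.629 = 11.054411.
b = (√(2b))²/2 = 122.199999/2 = 61.100000.
(Check via u − w = 2F/√(2b): u − w = -0.463887, 2F/√(2b) = -0.463887.)

b = 61.1 N·s/m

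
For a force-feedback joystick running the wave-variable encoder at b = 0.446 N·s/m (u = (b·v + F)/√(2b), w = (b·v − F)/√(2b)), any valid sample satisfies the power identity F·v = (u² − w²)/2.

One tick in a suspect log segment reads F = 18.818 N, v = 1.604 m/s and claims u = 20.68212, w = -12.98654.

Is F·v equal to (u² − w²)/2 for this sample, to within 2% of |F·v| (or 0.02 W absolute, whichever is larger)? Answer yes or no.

no

F·v = 18.818×1.604 = 30.18407 W.
(u² − w²)/2 = (427.75009 − 168.65022)/2 = 129.54993 W.
|Δ| = 99.36586;  2% of max(1, |F·v|) = 0.60368.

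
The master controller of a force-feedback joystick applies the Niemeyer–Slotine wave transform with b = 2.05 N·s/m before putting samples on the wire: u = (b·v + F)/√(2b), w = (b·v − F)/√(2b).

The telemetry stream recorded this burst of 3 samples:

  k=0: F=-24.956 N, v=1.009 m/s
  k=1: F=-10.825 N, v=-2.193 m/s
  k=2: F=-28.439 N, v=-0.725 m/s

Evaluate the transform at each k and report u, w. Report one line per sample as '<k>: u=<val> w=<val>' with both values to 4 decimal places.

0: u=-11.3034 w=13.3464
1: u=-7.5663 w=3.1258
2: u=-14.7790 w=13.3110

k=0: b·v=2.05×1.009=2.0684; √(2b)=2.0248; u=(2.0684+(-24.956))/2.0248=-11.3034, w=(2.0684−(-24.956))/2.0248=13.3464
k=1: b·v=2.05×(-2.193)=-4.4956; √(2b)=2.0248; u=(-4.4956+(-10.825))/2.0248=-7.5663, w=(-4.4956−(-10.825))/2.0248=3.1258
k=2: b·v=2.05×(-0.725)=-1.4862; √(2b)=2.0248; u=(-1.4862+(-28.439))/2.0248=-14.7790, w=(-1.4862−(-28.439))/2.0248=13.3110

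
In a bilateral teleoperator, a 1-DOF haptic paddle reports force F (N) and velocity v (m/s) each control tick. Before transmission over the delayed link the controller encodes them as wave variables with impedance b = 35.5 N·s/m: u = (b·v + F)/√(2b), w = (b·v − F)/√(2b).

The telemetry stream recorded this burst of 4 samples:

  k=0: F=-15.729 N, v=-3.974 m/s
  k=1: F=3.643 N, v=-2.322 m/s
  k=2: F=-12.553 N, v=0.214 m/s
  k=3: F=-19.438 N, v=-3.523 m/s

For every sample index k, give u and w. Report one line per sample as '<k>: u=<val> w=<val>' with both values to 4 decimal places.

k=0: b·v=35.5×(-3.974)=-141.0770; √(2b)=8.4261; u=(-141.0770+(-15.729))/8.4261=-18.6094, w=(-141.0770−(-15.729))/8.4261=-14.8761
k=1: b·v=35.5×(-2.322)=-82.4310; √(2b)=8.4261; u=(-82.4310+3.643)/8.4261=-9.3504, w=(-82.4310−3.643)/8.4261=-10.2151
k=2: b·v=35.5×0.214=7.5970; √(2b)=8.4261; u=(7.5970+(-12.553))/8.4261=-0.5882, w=(7.5970−(-12.553))/8.4261=2.3914
k=3: b·v=35.5×(-3.523)=-125.0665; √(2b)=8.4261; u=(-125.0665+(-19.438))/8.4261=-17.1495, w=(-125.0665−(-19.438))/8.4261=-12.5358

0: u=-18.6094 w=-14.8761
1: u=-9.3504 w=-10.2151
2: u=-0.5882 w=2.3914
3: u=-17.1495 w=-12.5358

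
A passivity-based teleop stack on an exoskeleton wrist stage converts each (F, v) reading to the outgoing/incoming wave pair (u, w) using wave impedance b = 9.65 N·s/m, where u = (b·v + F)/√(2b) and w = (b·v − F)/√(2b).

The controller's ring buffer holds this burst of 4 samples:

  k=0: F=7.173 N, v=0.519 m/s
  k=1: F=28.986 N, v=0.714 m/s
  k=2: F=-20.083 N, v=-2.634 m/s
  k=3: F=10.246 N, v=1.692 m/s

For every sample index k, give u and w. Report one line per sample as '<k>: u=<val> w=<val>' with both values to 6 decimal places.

k=0: b·v=9.65×0.519=5.008350; √(2b)=4.393177; u=(5.008350+7.173)/4.393177=2.772789, w=(5.008350−7.173)/4.393177=-0.492730
k=1: b·v=9.65×0.714=6.890100; √(2b)=4.393177; u=(6.890100+28.986)/4.393177=8.166323, w=(6.890100−28.986)/4.393177=-5.029595
k=2: b·v=9.65×(-2.634)=-25.418100; √(2b)=4.393177; u=(-25.418100+(-20.083))/4.393177=-10.357221, w=(-25.418100−(-20.083))/4.393177=-1.214406
k=3: b·v=9.65×1.692=16.327800; √(2b)=4.393177; u=(16.327800+10.246)/4.393177=6.048881, w=(16.327800−10.246)/4.393177=1.384374

0: u=2.772789 w=-0.492730
1: u=8.166323 w=-5.029595
2: u=-10.357221 w=-1.214406
3: u=6.048881 w=1.384374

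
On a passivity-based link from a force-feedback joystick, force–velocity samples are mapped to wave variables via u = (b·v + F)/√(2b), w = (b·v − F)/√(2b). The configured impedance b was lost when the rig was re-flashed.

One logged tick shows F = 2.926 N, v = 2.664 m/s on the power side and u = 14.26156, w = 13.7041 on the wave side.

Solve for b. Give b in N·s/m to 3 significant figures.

u + w = 27.9657;  u + w = √(2b)·v, so √(2b) = 27.9657/2.664 = 10.4976.
b = (√(2b))²/2 = 110.2000/2 = 55.1000.
(Check via u − w = 2F/√(2b): u − w = 0.5575, 2F/√(2b) = 0.5575.)

b = 55.1 N·s/m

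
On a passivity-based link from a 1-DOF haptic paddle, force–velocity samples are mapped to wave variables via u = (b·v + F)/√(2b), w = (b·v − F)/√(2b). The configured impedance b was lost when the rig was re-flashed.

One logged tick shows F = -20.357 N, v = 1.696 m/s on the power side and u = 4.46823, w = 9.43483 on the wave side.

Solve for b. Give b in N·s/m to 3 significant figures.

b = 33.6 N·s/m

u + w = 13.90306;  u + w = √(2b)·v, so √(2b) = 13.90306/1.696 = 8.19756.
b = (√(2b))²/2 = 67.19997/2 = 33.59999.
(Check via u − w = 2F/√(2b): u − w = -4.96660, 2F/√(2b) = -4.96660.)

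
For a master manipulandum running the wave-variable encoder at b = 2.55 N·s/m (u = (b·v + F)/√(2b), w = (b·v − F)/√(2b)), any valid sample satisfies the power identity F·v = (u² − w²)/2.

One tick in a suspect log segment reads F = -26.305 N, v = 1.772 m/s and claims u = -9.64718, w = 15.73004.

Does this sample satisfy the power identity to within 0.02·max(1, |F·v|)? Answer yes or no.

no

F·v = (-26.305)×1.772 = -46.612460 W.
(u² − w²)/2 = (93.068082 − 247.434158)/2 = -77.183038 W.
|Δ| = 30.570578;  2% of max(1, |F·v|) = 0.932249.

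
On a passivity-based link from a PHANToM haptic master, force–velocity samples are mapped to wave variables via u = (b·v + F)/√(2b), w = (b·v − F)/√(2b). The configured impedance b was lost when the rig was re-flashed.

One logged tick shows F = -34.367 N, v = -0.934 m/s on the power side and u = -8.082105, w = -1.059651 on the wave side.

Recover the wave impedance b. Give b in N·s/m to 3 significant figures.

u + w = -9.141756;  u + w = √(2b)·v, so √(2b) = -9.141756/(-0.934) = 9.787747.
b = (√(2b))²/2 = 95.799998/2 = 47.899999.
(Check via u − w = 2F/√(2b): u − w = -7.022454, 2F/√(2b) = -7.022453.)

b = 47.9 N·s/m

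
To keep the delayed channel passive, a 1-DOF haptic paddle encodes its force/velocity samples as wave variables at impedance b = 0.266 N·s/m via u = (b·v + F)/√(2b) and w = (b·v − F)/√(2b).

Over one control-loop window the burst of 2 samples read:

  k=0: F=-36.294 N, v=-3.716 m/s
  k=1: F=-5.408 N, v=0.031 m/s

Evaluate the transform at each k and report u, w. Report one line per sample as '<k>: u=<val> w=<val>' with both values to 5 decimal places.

0: u=-51.11504 w=48.40465
1: u=-7.40318 w=7.42579

k=0: b·v=0.266×(-3.716)=-0.98846; √(2b)=0.72938; u=(-0.98846+(-36.294))/0.72938=-51.11504, w=(-0.98846−(-36.294))/0.72938=48.40465
k=1: b·v=0.266×0.031=0.00825; √(2b)=0.72938; u=(0.00825+(-5.408))/0.72938=-7.40318, w=(0.00825−(-5.408))/0.72938=7.42579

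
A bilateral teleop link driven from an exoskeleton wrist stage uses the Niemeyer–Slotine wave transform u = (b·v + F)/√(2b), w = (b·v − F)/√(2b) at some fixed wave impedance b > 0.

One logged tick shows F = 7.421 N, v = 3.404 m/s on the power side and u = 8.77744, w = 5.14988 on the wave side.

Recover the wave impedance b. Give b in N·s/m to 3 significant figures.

u + w = 13.9273;  u + w = √(2b)·v, so √(2b) = 13.9273/3.404 = 4.0915.
b = (√(2b))²/2 = 16.7400/2 = 8.3700.
(Check via u − w = 2F/√(2b): u − w = 3.6276, 2F/√(2b) = 3.6276.)

b = 8.37 N·s/m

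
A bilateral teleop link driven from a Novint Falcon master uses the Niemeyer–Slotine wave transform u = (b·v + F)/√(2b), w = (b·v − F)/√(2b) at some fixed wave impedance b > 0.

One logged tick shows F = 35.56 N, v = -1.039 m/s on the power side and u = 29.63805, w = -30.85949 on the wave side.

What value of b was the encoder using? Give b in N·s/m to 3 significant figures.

u + w = -1.2214;  u + w = √(2b)·v, so √(2b) = -1.2214/(-1.039) = 1.1756.
b = (√(2b))²/2 = 1.3820/2 = 0.6910.
(Check via u − w = 2F/√(2b): u − w = 60.4975, 2F/√(2b) = 60.4972.)

b = 0.691 N·s/m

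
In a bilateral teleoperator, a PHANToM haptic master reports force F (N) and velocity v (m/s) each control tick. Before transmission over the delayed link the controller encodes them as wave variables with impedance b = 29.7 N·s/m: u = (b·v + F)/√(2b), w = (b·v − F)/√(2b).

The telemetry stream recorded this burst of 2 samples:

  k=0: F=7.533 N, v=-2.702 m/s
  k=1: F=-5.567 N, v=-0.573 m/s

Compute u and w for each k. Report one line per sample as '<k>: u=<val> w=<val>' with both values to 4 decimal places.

0: u=-9.4349 w=-11.3898
1: u=-2.9304 w=-1.4858

k=0: b·v=29.7×(-2.702)=-80.2494; √(2b)=7.7071; u=(-80.2494+7.533)/7.7071=-9.4349, w=(-80.2494−7.533)/7.7071=-11.3898
k=1: b·v=29.7×(-0.573)=-17.0181; √(2b)=7.7071; u=(-17.0181+(-5.567))/7.7071=-2.9304, w=(-17.0181−(-5.567))/7.7071=-1.4858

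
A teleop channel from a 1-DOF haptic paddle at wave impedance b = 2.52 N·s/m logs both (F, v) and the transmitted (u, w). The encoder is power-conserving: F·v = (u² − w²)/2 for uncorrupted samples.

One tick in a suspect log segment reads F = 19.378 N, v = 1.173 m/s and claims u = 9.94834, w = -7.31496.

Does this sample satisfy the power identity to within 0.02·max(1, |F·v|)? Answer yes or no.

yes

F·v = 19.378×1.173 = 22.73039 W.
(u² − w²)/2 = (98.96947 − 53.50864)/2 = 22.73041 W.
|Δ| = 0.00002;  2% of max(1, |F·v|) = 0.45461.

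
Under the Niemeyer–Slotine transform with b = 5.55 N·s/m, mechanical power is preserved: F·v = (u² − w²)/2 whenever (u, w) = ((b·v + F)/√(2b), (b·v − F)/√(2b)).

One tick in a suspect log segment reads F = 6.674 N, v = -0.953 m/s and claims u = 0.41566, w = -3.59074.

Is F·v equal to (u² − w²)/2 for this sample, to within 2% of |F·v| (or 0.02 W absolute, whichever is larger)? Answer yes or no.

F·v = 6.674×(-0.953) = -6.36032 W.
(u² − w²)/2 = (0.17277 − 12.89341)/2 = -6.36032 W.
|Δ| = 0.00000;  2% of max(1, |F·v|) = 0.12721.

yes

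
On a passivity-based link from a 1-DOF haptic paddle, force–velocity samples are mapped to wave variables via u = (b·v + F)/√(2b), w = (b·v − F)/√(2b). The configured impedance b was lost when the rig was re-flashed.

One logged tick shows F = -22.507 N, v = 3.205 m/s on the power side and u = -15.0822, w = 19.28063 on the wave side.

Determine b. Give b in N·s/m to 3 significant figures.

u + w = 4.19843;  u + w = √(2b)·v, so √(2b) = 4.19843/3.205 = 1.30996.
b = (√(2b))²/2 = 1.71600/2 = 0.85800.
(Check via u − w = 2F/√(2b): u − w = -34.36283, 2F/√(2b) = -34.36281.)

b = 0.858 N·s/m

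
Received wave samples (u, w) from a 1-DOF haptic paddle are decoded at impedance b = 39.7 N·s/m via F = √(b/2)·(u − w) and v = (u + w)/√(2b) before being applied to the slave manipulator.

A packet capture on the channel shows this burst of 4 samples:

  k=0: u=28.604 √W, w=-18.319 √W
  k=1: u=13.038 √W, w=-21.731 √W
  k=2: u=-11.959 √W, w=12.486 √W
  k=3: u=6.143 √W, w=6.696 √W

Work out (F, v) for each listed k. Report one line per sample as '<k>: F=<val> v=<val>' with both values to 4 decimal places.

0: F=209.0576 v=1.1542
1: F=154.9075 v=-0.9756
2: F=-108.9106 v=0.0591
3: F=-2.4638 v=1.4409

k=0: u−w=46.9230, u+w=10.2850; √(b/2)=4.4553, √(2b)=8.9107; F=4.4553×46.923=209.0576, v=10.2850/8.9107=1.1542
k=1: u−w=34.7690, u+w=-8.6930; √(b/2)=4.4553, √(2b)=8.9107; F=4.4553×34.769=154.9075, v=-8.6930/8.9107=-0.9756
k=2: u−w=-24.4450, u+w=0.5270; √(b/2)=4.4553, √(2b)=8.9107; F=4.4553×(-24.445)=-108.9106, v=0.5270/8.9107=0.0591
k=3: u−w=-0.5530, u+w=12.8390; √(b/2)=4.4553, √(2b)=8.9107; F=4.4553×(-0.553)=-2.4638, v=12.8390/8.9107=1.4409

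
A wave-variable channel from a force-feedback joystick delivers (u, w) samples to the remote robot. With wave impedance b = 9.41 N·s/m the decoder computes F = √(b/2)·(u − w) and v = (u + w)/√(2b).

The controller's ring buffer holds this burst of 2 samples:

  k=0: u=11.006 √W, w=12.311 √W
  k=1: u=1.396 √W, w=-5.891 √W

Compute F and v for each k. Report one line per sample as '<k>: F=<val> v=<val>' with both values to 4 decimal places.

0: F=-2.8307 v=5.3748
1: F=15.8062 v=-1.0361

k=0: u−w=-1.3050, u+w=23.3170; √(b/2)=2.1691, √(2b)=4.3382; F=2.1691×(-1.305)=-2.8307, v=23.3170/4.3382=5.3748
k=1: u−w=7.2870, u+w=-4.4950; √(b/2)=2.1691, √(2b)=4.3382; F=2.1691×7.287=15.8062, v=-4.4950/4.3382=-1.0361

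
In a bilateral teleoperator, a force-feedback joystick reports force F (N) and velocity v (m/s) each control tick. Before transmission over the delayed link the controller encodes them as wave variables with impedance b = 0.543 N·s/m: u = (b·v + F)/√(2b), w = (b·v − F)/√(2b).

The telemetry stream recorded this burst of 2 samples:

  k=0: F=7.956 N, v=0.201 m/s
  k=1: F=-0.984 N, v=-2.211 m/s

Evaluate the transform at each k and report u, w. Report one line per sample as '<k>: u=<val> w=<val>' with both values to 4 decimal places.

0: u=7.7392 w=-7.5298
1: u=-2.0963 w=-0.2078

k=0: b·v=0.543×0.201=0.1091; √(2b)=1.0421; u=(0.1091+7.956)/1.0421=7.7392, w=(0.1091−7.956)/1.0421=-7.5298
k=1: b·v=0.543×(-2.211)=-1.2006; √(2b)=1.0421; u=(-1.2006+(-0.984))/1.0421=-2.0963, w=(-1.2006−(-0.984))/1.0421=-0.2078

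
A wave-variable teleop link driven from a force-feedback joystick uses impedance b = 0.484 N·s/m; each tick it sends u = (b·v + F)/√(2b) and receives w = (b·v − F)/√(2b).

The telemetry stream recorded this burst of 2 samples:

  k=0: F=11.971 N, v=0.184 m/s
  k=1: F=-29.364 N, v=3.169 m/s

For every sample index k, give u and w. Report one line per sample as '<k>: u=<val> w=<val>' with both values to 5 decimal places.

0: u=12.25778 w=-12.07674
1: u=-28.28647 w=31.40435

k=0: b·v=0.484×0.184=0.08906; √(2b)=0.98387; u=(0.08906+11.971)/0.98387=12.25778, w=(0.08906−11.971)/0.98387=-12.07674
k=1: b·v=0.484×3.169=1.53380; √(2b)=0.98387; u=(1.53380+(-29.364))/0.98387=-28.28647, w=(1.53380−(-29.364))/0.98387=31.40435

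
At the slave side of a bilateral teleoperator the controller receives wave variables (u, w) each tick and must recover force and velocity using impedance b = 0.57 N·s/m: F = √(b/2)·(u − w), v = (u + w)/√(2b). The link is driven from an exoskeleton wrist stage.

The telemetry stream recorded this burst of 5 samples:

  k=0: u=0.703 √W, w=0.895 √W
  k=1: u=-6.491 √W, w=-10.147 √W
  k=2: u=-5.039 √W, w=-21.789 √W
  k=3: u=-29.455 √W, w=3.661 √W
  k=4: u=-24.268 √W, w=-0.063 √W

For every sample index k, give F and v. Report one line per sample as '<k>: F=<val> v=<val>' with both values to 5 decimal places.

k=0: u−w=-0.19200, u+w=1.59800; √(b/2)=0.53385, √(2b)=1.06771; F=0.53385×(-0.192)=-0.10250, v=1.59800/1.06771=1.49666
k=1: u−w=3.65600, u+w=-16.63800; √(b/2)=0.53385, √(2b)=1.06771; F=0.53385×3.656=1.95177, v=-16.63800/1.06771=-15.58291
k=2: u−w=16.75000, u+w=-26.82800; √(b/2)=0.53385, √(2b)=1.06771; F=0.53385×16.75=8.94205, v=-26.82800/1.06771=-25.12672
k=3: u−w=-33.11600, u+w=-25.79400; √(b/2)=0.53385, √(2b)=1.06771; F=0.53385×(-33.116)=-17.67911, v=-25.79400/1.06771=-24.15829
k=4: u−w=-24.20500, u+w=-24.33100; √(b/2)=0.53385, √(2b)=1.06771; F=0.53385×(-24.205)=-12.92193, v=-24.33100/1.06771=-22.78807

0: F=-0.10250 v=1.49666
1: F=1.95177 v=-15.58291
2: F=8.94205 v=-25.12672
3: F=-17.67911 v=-24.15829
4: F=-12.92193 v=-22.78807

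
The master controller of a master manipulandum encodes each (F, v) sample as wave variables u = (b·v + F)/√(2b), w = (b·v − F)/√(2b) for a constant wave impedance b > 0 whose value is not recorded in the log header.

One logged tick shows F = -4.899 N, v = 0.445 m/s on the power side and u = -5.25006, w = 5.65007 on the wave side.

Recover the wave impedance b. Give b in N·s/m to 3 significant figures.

u + w = 0.4000;  u + w = √(2b)·v, so √(2b) = 0.4000/0.445 = 0.8989.
b = (√(2b))²/2 = 0.8080/2 = 0.4040.
(Check via u − w = 2F/√(2b): u − w = -10.9001, 2F/√(2b) = -10.9000.)

b = 0.404 N·s/m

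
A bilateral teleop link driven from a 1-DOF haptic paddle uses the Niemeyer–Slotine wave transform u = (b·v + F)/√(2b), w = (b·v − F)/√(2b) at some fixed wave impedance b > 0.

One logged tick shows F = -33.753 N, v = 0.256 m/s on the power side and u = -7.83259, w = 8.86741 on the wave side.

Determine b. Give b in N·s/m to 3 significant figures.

u + w = 1.03482;  u + w = √(2b)·v, so √(2b) = 1.03482/0.256 = 4.04227.
b = (√(2b))²/2 = 16.33991/2 = 8.16996.
(Check via u − w = 2F/√(2b): u − w = -16.70000, 2F/√(2b) = -16.70004.)

b = 8.17 N·s/m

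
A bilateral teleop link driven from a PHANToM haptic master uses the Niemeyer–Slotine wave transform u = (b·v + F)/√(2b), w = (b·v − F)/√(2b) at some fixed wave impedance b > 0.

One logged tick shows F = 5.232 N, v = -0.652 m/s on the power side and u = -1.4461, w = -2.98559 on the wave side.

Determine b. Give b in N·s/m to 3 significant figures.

b = 23.1 N·s/m

u + w = -4.4317;  u + w = √(2b)·v, so √(2b) = -4.4317/(-0.652) = 6.7971.
b = (√(2b))²/2 = 46.2002/2 = 23.1001.
(Check via u − w = 2F/√(2b): u − w = 1.5395, 2F/√(2b) = 1.5395.)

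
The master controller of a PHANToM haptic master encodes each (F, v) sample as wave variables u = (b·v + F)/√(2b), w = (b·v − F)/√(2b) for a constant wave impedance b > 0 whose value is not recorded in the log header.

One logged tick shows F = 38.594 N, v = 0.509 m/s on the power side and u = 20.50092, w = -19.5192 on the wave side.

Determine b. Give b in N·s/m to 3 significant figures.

u + w = 0.9817;  u + w = √(2b)·v, so √(2b) = 0.9817/0.509 = 1.9287.
b = (√(2b))²/2 = 3.7200/2 = 1.8600.
(Check via u − w = 2F/√(2b): u − w = 40.0201, 2F/√(2b) = 40.0203.)

b = 1.86 N·s/m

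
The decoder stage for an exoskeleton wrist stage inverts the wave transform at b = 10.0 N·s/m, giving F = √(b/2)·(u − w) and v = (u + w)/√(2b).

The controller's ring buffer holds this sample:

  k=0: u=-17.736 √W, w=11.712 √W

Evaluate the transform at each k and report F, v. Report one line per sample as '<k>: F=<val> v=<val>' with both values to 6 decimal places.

0: F=-65.847730 v=-1.347007

k=0: u−w=-29.448000, u+w=-6.024000; √(b/2)=2.236068, √(2b)=4.472136; F=2.236068×(-29.448)=-65.847730, v=-6.024000/4.472136=-1.347007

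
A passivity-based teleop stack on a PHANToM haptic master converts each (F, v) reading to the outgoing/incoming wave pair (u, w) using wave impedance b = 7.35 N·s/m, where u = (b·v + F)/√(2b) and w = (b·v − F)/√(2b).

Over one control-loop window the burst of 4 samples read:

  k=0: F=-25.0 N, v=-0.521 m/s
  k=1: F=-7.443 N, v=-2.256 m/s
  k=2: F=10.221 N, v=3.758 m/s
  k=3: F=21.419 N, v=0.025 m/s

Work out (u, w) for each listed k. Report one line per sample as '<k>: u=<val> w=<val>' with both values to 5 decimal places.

k=0: b·v=7.35×(-0.521)=-3.82935; √(2b)=3.83406; u=(-3.82935+(-25.0))/3.83406=-7.51928, w=(-3.82935−(-25.0))/3.83406=5.52173
k=1: b·v=7.35×(-2.256)=-16.58160; √(2b)=3.83406; u=(-16.58160+(-7.443))/3.83406=-6.26610, w=(-16.58160−(-7.443))/3.83406=-2.38353
k=2: b·v=7.35×3.758=27.62130; √(2b)=3.83406; u=(27.62130+10.221)/3.83406=9.87004, w=(27.62130−10.221)/3.83406=4.53835
k=3: b·v=7.35×0.025=0.18375; √(2b)=3.83406; u=(0.18375+21.419)/3.83406=5.63443, w=(0.18375−21.419)/3.83406=-5.53858

0: u=-7.51928 w=5.52173
1: u=-6.26610 w=-2.38353
2: u=9.87004 w=4.53835
3: u=5.63443 w=-5.53858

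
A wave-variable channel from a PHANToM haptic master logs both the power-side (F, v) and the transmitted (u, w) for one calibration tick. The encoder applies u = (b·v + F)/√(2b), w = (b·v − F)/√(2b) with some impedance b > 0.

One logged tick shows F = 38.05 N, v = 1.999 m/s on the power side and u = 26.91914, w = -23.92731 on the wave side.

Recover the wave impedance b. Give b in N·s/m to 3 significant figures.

b = 1.12 N·s/m

u + w = 2.9918;  u + w = √(2b)·v, so √(2b) = 2.9918/1.999 = 1.4967.
b = (√(2b))²/2 = 2.2400/2 = 1.1200.
(Check via u − w = 2F/√(2b): u − w = 50.8464, 2F/√(2b) = 50.8464.)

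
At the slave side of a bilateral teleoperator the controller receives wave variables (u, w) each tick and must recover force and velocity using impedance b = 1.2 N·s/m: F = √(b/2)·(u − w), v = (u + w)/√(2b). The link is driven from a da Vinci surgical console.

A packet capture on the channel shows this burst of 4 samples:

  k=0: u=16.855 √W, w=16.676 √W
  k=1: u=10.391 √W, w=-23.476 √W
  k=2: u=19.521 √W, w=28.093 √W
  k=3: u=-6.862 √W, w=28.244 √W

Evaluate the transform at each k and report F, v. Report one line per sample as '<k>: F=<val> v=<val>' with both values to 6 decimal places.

k=0: u−w=0.179000, u+w=33.531000; √(b/2)=0.774597, √(2b)=1.549193; F=0.774597×0.179=0.138653, v=33.531000/1.549193=21.644167
k=1: u−w=33.867000, u+w=-13.085000; √(b/2)=0.774597, √(2b)=1.549193; F=0.774597×33.867=26.233265, v=-13.085000/1.549193=-8.446331
k=2: u−w=-8.572000, u+w=47.614000; √(b/2)=0.774597, √(2b)=1.549193; F=0.774597×(-8.572)=-6.639843, v=47.614000/1.549193=30.734705
k=3: u−w=-35.106000, u+w=21.382000; √(b/2)=0.774597, √(2b)=1.549193; F=0.774597×(-35.106)=-27.192991, v=21.382000/1.549193=13.802022

0: F=0.138653 v=21.644167
1: F=26.233265 v=-8.446331
2: F=-6.639843 v=30.734705
3: F=-27.192991 v=13.802022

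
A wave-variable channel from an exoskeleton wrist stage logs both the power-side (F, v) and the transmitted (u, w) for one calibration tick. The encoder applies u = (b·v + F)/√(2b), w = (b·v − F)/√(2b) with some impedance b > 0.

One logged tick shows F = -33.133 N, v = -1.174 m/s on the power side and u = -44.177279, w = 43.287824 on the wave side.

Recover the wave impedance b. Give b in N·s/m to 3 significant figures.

u + w = -0.889455;  u + w = √(2b)·v, so √(2b) = -0.889455/(-1.174) = 0.757628.
b = (√(2b))²/2 = 0.574000/2 = 0.287000.
(Check via u − w = 2F/√(2b): u − w = -87.465103, 2F/√(2b) = -87.465115.)

b = 0.287 N·s/m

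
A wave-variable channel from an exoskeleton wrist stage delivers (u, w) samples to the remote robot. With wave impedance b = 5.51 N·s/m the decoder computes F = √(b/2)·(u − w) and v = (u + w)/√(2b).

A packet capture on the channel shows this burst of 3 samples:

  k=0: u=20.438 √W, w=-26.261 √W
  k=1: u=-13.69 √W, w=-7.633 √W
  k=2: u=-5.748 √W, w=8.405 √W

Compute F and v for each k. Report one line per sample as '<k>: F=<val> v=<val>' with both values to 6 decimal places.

k=0: u−w=46.699000, u+w=-5.823000; √(b/2)=1.659819, √(2b)=3.319639; F=1.659819×46.699=77.511900, v=-5.823000/3.319639=-1.754107
k=1: u−w=-6.057000, u+w=-21.323000; √(b/2)=1.659819, √(2b)=3.319639; F=1.659819×(-6.057)=-10.053525, v=-21.323000/3.319639=-6.423290
k=2: u−w=-14.153000, u+w=2.657000; √(b/2)=1.659819, √(2b)=3.319639; F=1.659819×(-14.153)=-23.491422, v=2.657000/3.319639=0.800388

0: F=77.511900 v=-1.754107
1: F=-10.053525 v=-6.423290
2: F=-23.491422 v=0.800388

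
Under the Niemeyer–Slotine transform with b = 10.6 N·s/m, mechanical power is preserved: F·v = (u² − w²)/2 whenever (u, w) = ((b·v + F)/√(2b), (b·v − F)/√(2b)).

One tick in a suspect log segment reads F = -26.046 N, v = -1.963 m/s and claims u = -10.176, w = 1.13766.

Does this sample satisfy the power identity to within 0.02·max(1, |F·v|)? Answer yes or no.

F·v = (-26.046)×(-1.963) = 51.12830 W.
(u² − w²)/2 = (103.55098 − 1.29427)/2 = 51.12835 W.
|Δ| = 0.00005;  2% of max(1, |F·v|) = 1.02257.

yes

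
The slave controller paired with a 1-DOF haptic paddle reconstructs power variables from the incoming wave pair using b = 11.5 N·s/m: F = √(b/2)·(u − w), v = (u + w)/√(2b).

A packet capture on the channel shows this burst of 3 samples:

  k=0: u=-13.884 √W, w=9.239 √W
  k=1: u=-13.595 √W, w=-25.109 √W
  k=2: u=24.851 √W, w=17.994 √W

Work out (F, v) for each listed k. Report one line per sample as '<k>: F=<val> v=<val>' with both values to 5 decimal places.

0: F=-55.44701 v=-0.96855
1: F=27.60960 v=-8.07034
2: F=16.44251 v=8.93380

k=0: u−w=-23.12300, u+w=-4.64500; √(b/2)=2.39792, √(2b)=4.79583; F=2.39792×(-23.123)=-55.44701, v=-4.64500/4.79583=-0.96855
k=1: u−w=11.51400, u+w=-38.70400; √(b/2)=2.39792, √(2b)=4.79583; F=2.39792×11.514=27.60960, v=-38.70400/4.79583=-8.07034
k=2: u−w=6.85700, u+w=42.84500; √(b/2)=2.39792, √(2b)=4.79583; F=2.39792×6.857=16.44251, v=42.84500/4.79583=8.93380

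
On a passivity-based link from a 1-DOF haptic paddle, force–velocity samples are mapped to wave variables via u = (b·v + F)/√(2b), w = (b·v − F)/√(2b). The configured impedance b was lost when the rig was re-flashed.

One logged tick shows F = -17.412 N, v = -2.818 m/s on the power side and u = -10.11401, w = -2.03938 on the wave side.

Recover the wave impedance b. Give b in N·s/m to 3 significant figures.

u + w = -12.15339;  u + w = √(2b)·v, so √(2b) = -12.15339/(-2.818) = 4.31277.
b = (√(2b))²/2 = 18.60000/2 = 9.30000.
(Check via u − w = 2F/√(2b): u − w = -8.07463, 2F/√(2b) = -8.07462.)

b = 9.3 N·s/m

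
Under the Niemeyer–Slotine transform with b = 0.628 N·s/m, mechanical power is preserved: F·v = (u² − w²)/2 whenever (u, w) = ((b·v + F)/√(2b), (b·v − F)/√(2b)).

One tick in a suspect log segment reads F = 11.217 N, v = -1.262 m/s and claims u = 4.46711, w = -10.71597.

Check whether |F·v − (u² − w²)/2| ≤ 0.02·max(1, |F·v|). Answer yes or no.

no

F·v = 11.217×(-1.262) = -14.15585 W.
(u² − w²)/2 = (19.95507 − 114.83201)/2 = -47.43847 W.
|Δ| = 33.28262;  2% of max(1, |F·v|) = 0.28312.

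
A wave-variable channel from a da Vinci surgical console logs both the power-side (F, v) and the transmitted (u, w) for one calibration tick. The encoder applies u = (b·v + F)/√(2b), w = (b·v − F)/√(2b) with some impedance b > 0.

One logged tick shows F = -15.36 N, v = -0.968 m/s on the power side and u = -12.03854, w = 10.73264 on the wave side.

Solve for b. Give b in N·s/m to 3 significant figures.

b = 0.91 N·s/m

u + w = -1.30590;  u + w = √(2b)·v, so √(2b) = -1.30590/(-0.968) = 1.34907.
b = (√(2b))²/2 = 1.81999/2 = 0.91000.
(Check via u − w = 2F/√(2b): u − w = -22.77118, 2F/√(2b) = -22.77124.)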